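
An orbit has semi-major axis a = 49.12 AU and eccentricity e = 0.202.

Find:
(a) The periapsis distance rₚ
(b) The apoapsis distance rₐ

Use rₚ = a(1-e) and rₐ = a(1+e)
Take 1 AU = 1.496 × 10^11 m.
a = 49.12 AU = 7.34835 × 10^12 m
e = 0.202:  1 − e = 0.798,  1 + e = 1.202
(a) rₚ = a(1 − e) = 7.34835 × 10^12 m × 0.798 = 5.86398 × 10^12 m ≈ 39.2 AU
(b) rₐ = a(1 + e) = 7.34835 × 10^12 m × 1.202 = 8.83272 × 10^12 m ≈ 59.04 AU

Final answer:
(a) rₚ = 39.2 AU
(b) rₐ = 59.04 AU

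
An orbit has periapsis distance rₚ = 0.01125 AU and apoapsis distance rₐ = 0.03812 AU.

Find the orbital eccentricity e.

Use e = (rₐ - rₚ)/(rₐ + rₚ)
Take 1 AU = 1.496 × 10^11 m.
rₚ = 0.01125 AU = 1.683 × 10^9 m
rₐ = 0.03812 AU = 5.70275 × 10^9 m
rₐ − rₚ = 4.01975 × 10^9 m
rₐ + rₚ = 7.38575 × 10^9 m
e = (rₐ − rₚ)/(rₐ + rₚ) = 0.544258

Final answer: e = 0.5443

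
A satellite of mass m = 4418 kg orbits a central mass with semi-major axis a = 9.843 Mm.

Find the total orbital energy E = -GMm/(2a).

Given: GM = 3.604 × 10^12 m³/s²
a = 9.843 Mm = 9.843 × 10^6 m
GM = 3.604 × 10^12 m³/s²
2a = 1.9686 × 10^7 m
GMm = 3.604 × 10^12 × 4418 = 1.59225 × 10^16 m³·kg/s²
E = −GMm/(2a) = -8.08822 × 10^8 J ≈ -808.8 MJ

Final answer: -808.8 MJ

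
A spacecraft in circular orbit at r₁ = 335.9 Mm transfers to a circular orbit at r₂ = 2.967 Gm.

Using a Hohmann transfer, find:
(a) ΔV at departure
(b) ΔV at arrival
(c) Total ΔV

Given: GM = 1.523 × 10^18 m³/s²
r₁ = 335.9 Mm = 3.359 × 10^8 m
r₂ = 2.967 Gm = 2.967 × 10^9 m
GM = 1.523 × 10^18 m³/s²
Transfer ellipse: a_t = (r₁ + r₂)/2 = 1.65145 × 10^9 m
Circular speed at r₁: v₁ = √(GM/r₁) = 67335.6 m/s
Transfer speed at r₁ (periapsis): v₁ₜ = √(GM(2/r₁ − 1/a_t)) = 90254.9 m/s
(a) ΔV₁ = v₁ₜ − v₁ = 22919.3 m/s ≈ 22.92 km/s
Circular speed at r₂: v₂ = √(GM/r₂) = 22656.4 m/s
Transfer speed at r₂ (apoapsis): v₂ₜ = √(GM(2/r₂ − 1/a_t)) = 10217.9 m/s
(b) ΔV₂ = v₂ − v₂ₜ = 12438.5 m/s ≈ 12.44 km/s
(c) ΔV_total = ΔV₁ + ΔV₂ = 35357.8 m/s ≈ 35.36 km/s

Final answer:
(a) ΔV₁ = 22.92 km/s
(b) ΔV₂ = 12.44 km/s
(c) ΔV_total = 35.36 km/s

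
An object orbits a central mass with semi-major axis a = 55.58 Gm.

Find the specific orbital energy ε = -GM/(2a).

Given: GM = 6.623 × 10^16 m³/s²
a = 55.58 Gm = 5.558 × 10^10 m
GM = 6.623 × 10^16 m³/s²
2a = 1.1116 × 10^11 m
ε = −GM/(2a) = -595808 J/kg ≈ -595.8 kJ/kg

Final answer: -595.8 kJ/kg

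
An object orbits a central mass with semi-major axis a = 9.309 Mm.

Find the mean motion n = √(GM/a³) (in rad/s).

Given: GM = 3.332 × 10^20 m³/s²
a = 9.309 Mm = 9.309 × 10^6 m
GM = 3.332 × 10^20 m³/s²
a³ = 8.06694 × 10^20 m³
GM/a³ = (3.332 × 10^20) / (8.06694 × 10^20) = 0.413044 s⁻²
n = √(GM/a³) = 0.642685 rad/s ≈ 0.6427 rad/s

Final answer: n = 0.6427 rad/s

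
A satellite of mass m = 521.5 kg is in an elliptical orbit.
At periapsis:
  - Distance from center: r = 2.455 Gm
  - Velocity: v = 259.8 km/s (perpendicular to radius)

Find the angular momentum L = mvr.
r = 2.455 Gm = 2.455 × 10^9 m
v = 259.8 km/s = 259800 m/s
vr = 259800 × 2.455 × 10^9 = 6.37809 × 10^14 m²/s
L = m × vr = 521.5 × 6.37809 × 10^14 = 3.32617 × 10^17 kg·m²/s ≈ 3.326 × 10^17 kg·m²/s

Final answer: L = 3.326 × 10^17 kg·m²/s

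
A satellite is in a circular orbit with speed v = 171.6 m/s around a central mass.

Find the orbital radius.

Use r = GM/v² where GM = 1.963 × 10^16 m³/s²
v = 171.6 m/s
GM = 1.963 × 10^16 m³/s²
v² = 29446.6 m²/s²
r = GM/v² = (1.963 × 10^16) / 29446.6 = 6.66631 × 10^11 m ≈ 666.6 Gm

Final answer: 666.6 Gm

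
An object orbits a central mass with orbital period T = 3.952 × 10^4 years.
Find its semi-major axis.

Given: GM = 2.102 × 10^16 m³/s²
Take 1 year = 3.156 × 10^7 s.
T = 3.952 × 10^4 years = 1.24725 × 10^12 s
GM = 2.102 × 10^16 m³/s²
Kepler's third law: a³ = GM T² / (4π²)
T² = 1.55564 × 10^24 s²
a³ = (2.102 × 10^16) × (1.55564 × 10^24) / (4π²) = 8.28287 × 10^38 m³
a = (a³)^(1/3) = 9.39133 × 10^12 m ≈ 9.391 Tm

Final answer: 9.391 Tm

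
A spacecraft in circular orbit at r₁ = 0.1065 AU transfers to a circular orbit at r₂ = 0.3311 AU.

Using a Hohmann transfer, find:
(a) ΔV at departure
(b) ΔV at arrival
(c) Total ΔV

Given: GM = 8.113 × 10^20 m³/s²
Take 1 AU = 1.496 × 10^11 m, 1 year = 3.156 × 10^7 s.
r₁ = 0.1065 AU = 1.59324 × 10^10 m
r₂ = 0.3311 AU = 4.95326 × 10^10 m
GM = 8.113 × 10^20 m³/s²
Transfer ellipse: a_t = (r₁ + r₂)/2 = 3.27325 × 10^10 m
Circular speed at r₁: v₁ = √(GM/r₁) = 225658 m/s
Transfer speed at r₁ (periapsis): v₁ₜ = √(GM(2/r₁ − 1/a_t)) = 277591 m/s
(a) ΔV₁ = v₁ₜ − v₁ = 51933.7 m/s ≈ 10.96 AU/year
Circular speed at r₂: v₂ = √(GM/r₂) = 127981 m/s
Transfer speed at r₂ (apoapsis): v₂ₜ = √(GM(2/r₂ − 1/a_t)) = 89288.7 m/s
(b) ΔV₂ = v₂ − v₂ₜ = 38692.3 m/s ≈ 8.163 AU/year
(c) ΔV_total = ΔV₁ + ΔV₂ = 90626 m/s ≈ 19.12 AU/year

Final answer:
(a) ΔV₁ = 10.96 AU/year
(b) ΔV₂ = 8.163 AU/year
(c) ΔV_total = 19.12 AU/year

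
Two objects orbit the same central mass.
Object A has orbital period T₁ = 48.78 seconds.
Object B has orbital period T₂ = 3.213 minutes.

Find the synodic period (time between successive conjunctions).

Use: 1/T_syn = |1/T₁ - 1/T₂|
T₁ = 48.78 seconds
T₂ = 3.213 minutes = 192.78 s
1/T₁ = 0.0205002 s⁻¹
1/T₂ = 0.00518726 s⁻¹
|1/T₁ − 1/T₂| = 0.0153129 s⁻¹
T_syn = 1 / |1/T₁ − 1/T₂| = 65.3042 s ≈ 1.088 minutes

Final answer: T_syn = 1.088 minutes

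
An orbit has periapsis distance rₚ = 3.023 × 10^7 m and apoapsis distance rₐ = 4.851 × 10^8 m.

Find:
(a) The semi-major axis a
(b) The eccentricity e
rₚ = 3.023 × 10^7 m
rₐ = 4.851 × 10^8 m
(a) a = (rₚ + rₐ)/2 = 2.57665 × 10^8 m ≈ 2.577 × 10^8 m
(b) e = (rₐ − rₚ)/(rₐ + rₚ) = (4.5487 × 10^8) / (5.1533 × 10^8) = 0.882677

Final answer:
(a) a = 2.577 × 10^8 m
(b) e = 0.8827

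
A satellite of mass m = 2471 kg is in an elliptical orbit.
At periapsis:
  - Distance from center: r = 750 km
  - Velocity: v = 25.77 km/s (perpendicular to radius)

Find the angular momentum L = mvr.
r = 750 km = 750000 m
v = 25.77 km/s = 25770 m/s
vr = 25770 × 750000 = 1.93275 × 10^10 m²/s
L = m × vr = 2471 × 1.93275 × 10^10 = 4.77583 × 10^13 kg·m²/s ≈ 4.776 × 10^13 kg·m²/s

Final answer: L = 4.776 × 10^13 kg·m²/s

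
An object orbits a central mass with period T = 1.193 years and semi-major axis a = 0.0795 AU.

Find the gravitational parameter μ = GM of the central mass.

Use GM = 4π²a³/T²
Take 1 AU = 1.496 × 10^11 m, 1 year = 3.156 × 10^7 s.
T = 1.193 years = 3.76511 × 10^7 s
a = 0.0795 AU = 1.18932 × 10^10 m
a³ = 1.68227 × 10^30 m³
T² = 1.4176 × 10^15 s²
GM = 4π² × (1.68227 × 10^30) / (1.4176 × 10^15) = 4.68491 × 10^16 m³/s²
GM ≈ 4.685 × 10^16 m³/s²

Final answer: GM = 4.685 × 10^16 m³/s²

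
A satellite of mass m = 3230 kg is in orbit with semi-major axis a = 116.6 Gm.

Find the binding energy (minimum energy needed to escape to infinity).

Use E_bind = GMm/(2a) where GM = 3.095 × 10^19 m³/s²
a = 116.6 Gm = 1.166 × 10^11 m
GM = 3.095 × 10^19 m³/s²
m = 3230 kg
GMm = 3.095 × 10^19 × 3230 = 9.99685 × 10^22 m³·kg/s²
2a = 2.332 × 10^11 m
E_bind = GMm/(2a) = 4.28681 × 10^11 J ≈ 428.7 GJ

Final answer: 428.7 GJ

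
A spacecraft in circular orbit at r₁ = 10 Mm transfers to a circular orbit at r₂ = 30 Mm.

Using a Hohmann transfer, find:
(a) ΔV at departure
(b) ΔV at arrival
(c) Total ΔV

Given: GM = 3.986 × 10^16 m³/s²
r₁ = 10 Mm = 1 × 10^7 m
r₂ = 30 Mm = 3 × 10^7 m
GM = 3.986 × 10^16 m³/s²
Transfer ellipse: a_t = (r₁ + r₂)/2 = 2 × 10^7 m
Circular speed at r₁: v₁ = √(GM/r₁) = 63134.8 m/s
Transfer speed at r₁ (periapsis): v₁ₜ = √(GM(2/r₁ − 1/a_t)) = 77324 m/s
(a) ΔV₁ = v₁ₜ − v₁ = 14189.2 m/s ≈ 14.19 km/s
Circular speed at r₂: v₂ = √(GM/r₂) = 36450.9 m/s
Transfer speed at r₂ (apoapsis): v₂ₜ = √(GM(2/r₂ − 1/a_t)) = 25774.7 m/s
(b) ΔV₂ = v₂ − v₂ₜ = 10676.2 m/s ≈ 10.68 km/s
(c) ΔV_total = ΔV₁ + ΔV₂ = 24865.4 m/s ≈ 24.87 km/s

Final answer:
(a) ΔV₁ = 14.19 km/s
(b) ΔV₂ = 10.68 km/s
(c) ΔV_total = 24.87 km/s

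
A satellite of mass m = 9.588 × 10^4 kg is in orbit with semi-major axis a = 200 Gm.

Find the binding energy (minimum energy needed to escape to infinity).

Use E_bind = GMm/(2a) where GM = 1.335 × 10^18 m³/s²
a = 200 Gm = 2 × 10^11 m
GM = 1.335 × 10^18 m³/s²
m = 9.588 × 10^4 kg
GMm = 1.335 × 10^18 × 95880 = 1.28 × 10^23 m³·kg/s²
2a = 4 × 10^11 m
E_bind = GMm/(2a) = 3.2 × 10^11 J ≈ 320 GJ

Final answer: 320 GJ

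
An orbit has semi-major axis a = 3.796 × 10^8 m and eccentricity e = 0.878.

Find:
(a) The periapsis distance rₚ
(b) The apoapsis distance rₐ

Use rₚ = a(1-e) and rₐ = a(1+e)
a = 3.796 × 10^8 m
e = 0.878:  1 − e = 0.122,  1 + e = 1.878
(a) rₚ = a(1 − e) = 3.796 × 10^8 m × 0.122 = 4.63112 × 10^7 m ≈ 4.631 × 10^7 m
(b) rₐ = a(1 + e) = 3.796 × 10^8 m × 1.878 = 7.12889 × 10^8 m ≈ 7.129 × 10^8 m

Final answer:
(a) rₚ = 4.631 × 10^7 m
(b) rₐ = 7.129 × 10^8 m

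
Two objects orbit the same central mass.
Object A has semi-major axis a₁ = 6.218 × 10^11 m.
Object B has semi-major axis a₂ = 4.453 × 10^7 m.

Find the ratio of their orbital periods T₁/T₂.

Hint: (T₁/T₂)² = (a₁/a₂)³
a₁ = 6.218 × 10^11 m
a₂ = 4.453 × 10^7 m
a₁/a₂ = 13963.6
T₁/T₂ = (a₁/a₂)^(3/2) = (13963.6)^1.5 = 1.65005 × 10^6

Final answer: T₁/T₂ = 1.65 × 10^6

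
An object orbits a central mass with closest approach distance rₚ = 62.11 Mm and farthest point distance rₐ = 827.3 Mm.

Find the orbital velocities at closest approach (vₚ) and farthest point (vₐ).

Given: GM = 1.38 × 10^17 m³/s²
rₚ = 62.11 Mm = 6.211 × 10^7 m
rₐ = 827.3 Mm = 8.273 × 10^8 m
GM = 1.38 × 10^17 m³/s²
a = (rₚ + rₐ)/2 = 4.44705 × 10^8 m
Vis-viva: v² = GM (2/r − 1/a)
vₚ² = 1.38 × 10^17 × (3.22009 × 10^-8 − 2.24868 × 10^-9) = 4.13341 × 10^9 m²/s²
vₚ = 64291.6 m/s ≈ 64.29 km/s
vₐ² = 1.38 × 10^17 × (2.4175 × 10^-9 − 2.24868 × 10^-9) = 2.32973 × 10^7 m²/s²
vₐ = 4826.73 m/s ≈ 4.827 km/s

Final answer: vₚ = 64.29 km/s, vₐ = 4.827 km/s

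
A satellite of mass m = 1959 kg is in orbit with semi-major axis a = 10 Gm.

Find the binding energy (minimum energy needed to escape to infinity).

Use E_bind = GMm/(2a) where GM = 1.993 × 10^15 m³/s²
a = 10 Gm = 1 × 10^10 m
GM = 1.993 × 10^15 m³/s²
m = 1959 kg
GMm = 1.993 × 10^15 × 1959 = 3.90429 × 10^18 m³·kg/s²
2a = 2 × 10^10 m
E_bind = GMm/(2a) = 1.95214 × 10^8 J ≈ 195.2 MJ

Final answer: 195.2 MJ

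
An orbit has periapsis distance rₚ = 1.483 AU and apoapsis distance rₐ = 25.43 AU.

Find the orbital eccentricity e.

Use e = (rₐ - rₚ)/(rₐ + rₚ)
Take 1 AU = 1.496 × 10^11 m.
rₚ = 1.483 AU = 2.21857 × 10^11 m
rₐ = 25.43 AU = 3.80433 × 10^12 m
rₐ − rₚ = 3.58247 × 10^12 m
rₐ + rₚ = 4.02618 × 10^12 m
e = (rₐ − rₚ)/(rₐ + rₚ) = 0.889793

Final answer: e = 0.8898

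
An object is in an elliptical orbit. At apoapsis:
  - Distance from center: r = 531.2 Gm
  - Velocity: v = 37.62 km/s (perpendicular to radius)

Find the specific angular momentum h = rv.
r = 531.2 Gm = 5.312 × 10^11 m
v = 37.62 km/s = 37620 m/s
h = rv = 5.312 × 10^11 × 37620 = 1.99837 × 10^16 m²/s ≈ 1.998 × 10^16 m²/s

Final answer: h = 1.998 × 10^16 m²/s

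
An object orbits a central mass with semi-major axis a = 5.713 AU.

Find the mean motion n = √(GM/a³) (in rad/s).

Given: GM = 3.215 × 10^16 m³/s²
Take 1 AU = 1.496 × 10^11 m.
a = 5.713 AU = 8.54665 × 10^11 m
GM = 3.215 × 10^16 m³/s²
a³ = 6.24292 × 10^35 m³
GM/a³ = (3.215 × 10^16) / (6.24292 × 10^35) = 5.14984 × 10^-20 s⁻²
n = √(GM/a³) = 2.26933 × 10^-10 rad/s ≈ 2.269 × 10^-10 rad/s

Final answer: n = 2.269 × 10^-10 rad/s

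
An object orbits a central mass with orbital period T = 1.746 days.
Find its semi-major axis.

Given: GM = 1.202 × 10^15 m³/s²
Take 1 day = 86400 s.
T = 1.746 days = 150854 s
GM = 1.202 × 10^15 m³/s²
Kepler's third law: a³ = GM T² / (4π²)
T² = 2.2757 × 10^10 s²
a³ = (1.202 × 10^15) × (2.2757 × 10^10) / (4π²) = 6.92884 × 10^23 m³
a = (a³)^(1/3) = 8.84885 × 10^7 m ≈ 88.49 Mm

Final answer: 88.49 Mm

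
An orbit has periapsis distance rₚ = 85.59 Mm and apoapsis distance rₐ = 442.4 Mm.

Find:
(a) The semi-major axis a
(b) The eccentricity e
rₚ = 85.59 Mm = 8.559 × 10^7 m
rₐ = 442.4 Mm = 4.424 × 10^8 m
(a) a = (rₚ + rₐ)/2 = 2.63995 × 10^8 m ≈ 264 Mm
(b) e = (rₐ − rₚ)/(rₐ + rₚ) = (3.5681 × 10^8) / (5.2799 × 10^8) = 0.675789

Final answer:
(a) a = 264 Mm
(b) e = 0.6758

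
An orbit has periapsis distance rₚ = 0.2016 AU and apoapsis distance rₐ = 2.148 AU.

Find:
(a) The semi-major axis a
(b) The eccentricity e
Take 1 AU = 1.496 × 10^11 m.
rₚ = 0.2016 AU = 3.01594 × 10^10 m
rₐ = 2.148 AU = 3.21341 × 10^11 m
(a) a = (rₚ + rₐ)/2 = 1.7575 × 10^11 m ≈ 1.175 AU
(b) e = (rₐ − rₚ)/(rₐ + rₚ) = (2.91181 × 10^11) / (3.515 × 10^11) = 0.828396

Final answer:
(a) a = 1.175 AU
(b) e = 0.8284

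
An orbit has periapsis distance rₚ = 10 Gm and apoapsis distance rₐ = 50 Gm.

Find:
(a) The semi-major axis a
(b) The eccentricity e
rₚ = 10 Gm = 1 × 10^10 m
rₐ = 50 Gm = 5 × 10^10 m
(a) a = (rₚ + rₐ)/2 = 3 × 10^10 m ≈ 30 Gm
(b) e = (rₐ − rₚ)/(rₐ + rₚ) = (4 × 10^10) / (6 × 10^10) = 0.666667

Final answer:
(a) a = 30 Gm
(b) e = 0.6667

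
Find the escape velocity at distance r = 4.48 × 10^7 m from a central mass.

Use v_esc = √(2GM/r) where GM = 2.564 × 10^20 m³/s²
r = 4.48 × 10^7 m
GM = 2.564 × 10^20 m³/s²
2GM/r = 2 × (2.564 × 10^20) / (4.48 × 10^7) = 1.14464 × 10^13 m²/s²
v_esc = √(2GM/r) = 3.38326 × 10^6 m/s ≈ 3383 km/s

Final answer: 3383 km/s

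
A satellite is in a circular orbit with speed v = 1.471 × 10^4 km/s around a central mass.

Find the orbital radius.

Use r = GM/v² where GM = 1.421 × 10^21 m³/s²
v = 1.471 × 10^4 km/s = 1.471 × 10^7 m/s
GM = 1.421 × 10^21 m³/s²
v² = 2.16384 × 10^14 m²/s²
r = GM/v² = (1.421 × 10^21) / (2.16384 × 10^14) = 6.56703 × 10^6 m ≈ 6.567 Mm

Final answer: 6.567 Mm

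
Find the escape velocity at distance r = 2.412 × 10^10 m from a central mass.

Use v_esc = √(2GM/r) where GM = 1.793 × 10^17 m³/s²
r = 2.412 × 10^10 m
GM = 1.793 × 10^17 m³/s²
2GM/r = 2 × (1.793 × 10^17) / (2.412 × 10^10) = 1.48673 × 10^7 m²/s²
v_esc = √(2GM/r) = 3855.82 m/s ≈ 3.856 km/s

Final answer: 3.856 km/s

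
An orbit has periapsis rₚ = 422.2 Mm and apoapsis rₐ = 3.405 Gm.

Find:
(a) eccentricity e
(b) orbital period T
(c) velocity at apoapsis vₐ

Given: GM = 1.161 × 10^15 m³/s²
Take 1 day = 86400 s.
rₚ = 422.2 Mm = 4.222 × 10^8 m
rₐ = 3.405 Gm = 3.405 × 10^9 m
GM = 1.161 × 10^15 m³/s²
a = (rₚ + rₐ)/2 = 1.9136 × 10^9 m
e = (rₐ − rₚ)/(rₐ + rₚ) = (2.9828 × 10^9) / (3.8272 × 10^9) = 0.779369
(a) e = 0.779369 ≈ 0.7794
(b) a³ = 7.00734 × 10^27 m³;  T = 2π √(a³/GM) = 2π × 2.45675 × 10^6 s = 1.54362 × 10^7 s ≈ 178.7 days
(c) vₐ² = GM (2/rₐ − 1/a) = 1.161 × 10^15 × (5.87372 × 10^-10 − 5.22575 × 10^-10) = 75228.5 m²/s²;  vₐ = 274.278 m/s ≈ 274.3 m/s

Final answer:
(a) eccentricity e = 0.7794
(b) orbital period T = 178.7 days
(c) velocity at apoapsis vₐ = 274.3 m/s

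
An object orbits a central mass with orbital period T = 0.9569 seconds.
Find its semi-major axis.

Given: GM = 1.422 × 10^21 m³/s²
T = 0.9569 seconds
GM = 1.422 × 10^21 m³/s²
Kepler's third law: a³ = GM T² / (4π²)
T² = 0.915658 s²
a³ = (1.422 × 10^21) × 0.915658 / (4π²) = 3.29817 × 10^19 m³
a = (a³)^(1/3) = 3.20694 × 10^6 m ≈ 3.207 Mm

Final answer: 3.207 Mm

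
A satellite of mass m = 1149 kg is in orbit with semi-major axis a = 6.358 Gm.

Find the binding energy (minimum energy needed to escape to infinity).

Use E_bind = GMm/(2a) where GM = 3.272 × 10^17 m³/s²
a = 6.358 Gm = 6.358 × 10^9 m
GM = 3.272 × 10^17 m³/s²
m = 1149 kg
GMm = 3.272 × 10^17 × 1149 = 3.75953 × 10^20 m³·kg/s²
2a = 1.2716 × 10^10 m
E_bind = GMm/(2a) = 2.95653 × 10^10 J ≈ 29.57 GJ

Final answer: 29.57 GJ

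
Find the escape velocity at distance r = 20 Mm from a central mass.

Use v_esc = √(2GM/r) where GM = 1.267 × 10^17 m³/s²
r = 20 Mm = 2 × 10^7 m
GM = 1.267 × 10^17 m³/s²
2GM/r = 2 × (1.267 × 10^17) / (2 × 10^7) = 1.267 × 10^10 m²/s²
v_esc = √(2GM/r) = 112561 m/s ≈ 112.6 km/s

Final answer: 112.6 km/s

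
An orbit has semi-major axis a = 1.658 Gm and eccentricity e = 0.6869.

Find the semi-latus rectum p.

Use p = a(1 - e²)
a = 1.658 Gm = 1.658 × 10^9 m
e = 0.6869,  e² = 0.471832,  1 − e² = 0.528168
p = a(1 − e²) = 1.658 × 10^9 m × 0.528168 = 8.75703 × 10^8 m ≈ 875.7 Mm

Final answer: p = 875.7 Mm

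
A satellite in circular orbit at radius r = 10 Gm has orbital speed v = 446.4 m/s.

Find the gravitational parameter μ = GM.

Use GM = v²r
r = 10 Gm = 1 × 10^10 m
v = 446.4 m/s
v² = 199273 m²/s²
GM = v²r = 199273 × 1 × 10^10 = 1.99273 × 10^15 m³/s²
GM ≈ 1.993 × 10^15 m³/s²

Final answer: GM = 1.993 × 10^15 m³/s²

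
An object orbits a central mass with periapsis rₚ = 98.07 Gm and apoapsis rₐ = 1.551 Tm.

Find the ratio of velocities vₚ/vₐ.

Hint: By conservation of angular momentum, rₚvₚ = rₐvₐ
rₚ = 98.07 Gm = 9.807 × 10^10 m
rₐ = 1.551 Tm = 1.551 × 10^12 m
rₚvₚ = rₐvₐ  ⇒  vₚ/vₐ = rₐ/rₚ
vₚ/vₐ = (1.551 × 10^12) / (9.807 × 10^10) = 15.8152

Final answer: vₚ/vₐ = 15.82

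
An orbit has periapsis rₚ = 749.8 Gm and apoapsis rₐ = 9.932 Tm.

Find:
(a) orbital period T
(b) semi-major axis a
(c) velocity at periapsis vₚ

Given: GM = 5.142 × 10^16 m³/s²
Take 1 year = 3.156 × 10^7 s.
rₚ = 749.8 Gm = 7.498 × 10^11 m
rₐ = 9.932 Tm = 9.932 × 10^12 m
GM = 5.142 × 10^16 m³/s²
a = (rₚ + rₐ)/2 = 5.3409 × 10^12 m
e = (rₐ − rₚ)/(rₐ + rₚ) = (9.1822 × 10^12) / (1.06818 × 10^13) = 0.859612
(a) a³ = 1.5235 × 10^38 m³;  T = 2π √(a³/GM) = 2π × 5.44322 × 10^10 s = 3.42007 × 10^11 s ≈ 1.084 × 10^4 years
(b) a = 5.3409 × 10^12 m ≈ 5.341 Tm
(c) vₚ² = GM (2/rₚ − 1/a) = 5.142 × 10^16 × (2.66738 × 10^-12 − 1.87234 × 10^-13) = 127529 m²/s²;  vₚ = 357.112 m/s ≈ 357.1 m/s

Final answer:
(a) orbital period T = 1.084 × 10^4 years
(b) semi-major axis a = 5.341 Tm
(c) velocity at periapsis vₚ = 357.1 m/s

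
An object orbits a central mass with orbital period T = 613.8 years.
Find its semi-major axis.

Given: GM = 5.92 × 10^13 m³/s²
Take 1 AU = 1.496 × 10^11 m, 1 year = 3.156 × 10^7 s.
T = 613.8 years = 1.93715 × 10^10 s
GM = 5.92 × 10^13 m³/s²
Kepler's third law: a³ = GM T² / (4π²)
T² = 3.75256 × 10^20 s²
a³ = (5.92 × 10^13) × (3.75256 × 10^20) / (4π²) = 5.62717 × 10^32 m³
a = (a³)^(1/3) = 8.25588 × 10^10 m ≈ 0.5519 AU

Final answer: 0.5519 AU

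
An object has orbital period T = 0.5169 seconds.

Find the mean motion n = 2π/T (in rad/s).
T = 0.5169 seconds
n = 2π / 0.5169 s = 12.1555 rad/s ≈ 12.16 rad/s

Final answer: n = 12.16 rad/s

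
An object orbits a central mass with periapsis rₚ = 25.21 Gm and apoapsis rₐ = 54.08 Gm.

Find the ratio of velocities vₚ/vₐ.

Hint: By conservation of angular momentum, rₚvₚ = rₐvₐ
rₚ = 25.21 Gm = 2.521 × 10^10 m
rₐ = 54.08 Gm = 5.408 × 10^10 m
rₚvₚ = rₐvₐ  ⇒  vₚ/vₐ = rₐ/rₚ
vₚ/vₐ = (5.408 × 10^10) / (2.521 × 10^10) = 2.14518

Final answer: vₚ/vₐ = 2.145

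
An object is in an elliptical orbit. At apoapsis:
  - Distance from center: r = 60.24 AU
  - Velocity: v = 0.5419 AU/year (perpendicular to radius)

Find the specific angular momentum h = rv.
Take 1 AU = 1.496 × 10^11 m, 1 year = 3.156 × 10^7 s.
r = 60.24 AU = 9.0119 × 10^12 m
v = 0.5419 AU/year = 2568.7 m/s
h = rv = 9.0119 × 10^12 × 2568.7 = 2.31489 × 10^16 m²/s ≈ 2.315 × 10^16 m²/s

Final answer: h = 2.315 × 10^16 m²/s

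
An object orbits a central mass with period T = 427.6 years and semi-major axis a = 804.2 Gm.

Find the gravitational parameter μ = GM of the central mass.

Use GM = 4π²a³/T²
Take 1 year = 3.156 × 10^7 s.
T = 427.6 years = 1.34951 × 10^10 s
a = 804.2 Gm = 8.042 × 10^11 m
a³ = 5.20106 × 10^35 m³
T² = 1.82117 × 10^20 s²
GM = 4π² × (5.20106 × 10^35) / (1.82117 × 10^20) = 1.12746 × 10^17 m³/s²
GM ≈ 1.127 × 10^17 m³/s²

Final answer: GM = 1.127 × 10^17 m³/s²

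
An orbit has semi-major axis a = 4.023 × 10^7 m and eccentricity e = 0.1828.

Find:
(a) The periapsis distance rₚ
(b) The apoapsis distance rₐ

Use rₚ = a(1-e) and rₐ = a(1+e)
a = 4.023 × 10^7 m
e = 0.1828:  1 − e = 0.8172,  1 + e = 1.1828
(a) rₚ = a(1 − e) = 4.023 × 10^7 m × 0.8172 = 3.2876 × 10^7 m ≈ 3.288 × 10^7 m
(b) rₐ = a(1 + e) = 4.023 × 10^7 m × 1.1828 = 4.7584 × 10^7 m ≈ 4.758 × 10^7 m

Final answer:
(a) rₚ = 3.288 × 10^7 m
(b) rₐ = 4.758 × 10^7 m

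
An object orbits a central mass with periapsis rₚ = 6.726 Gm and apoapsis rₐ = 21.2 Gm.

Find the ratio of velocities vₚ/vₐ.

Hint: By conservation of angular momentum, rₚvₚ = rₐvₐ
rₚ = 6.726 Gm = 6.726 × 10^9 m
rₐ = 21.2 Gm = 2.12 × 10^10 m
rₚvₚ = rₐvₐ  ⇒  vₚ/vₐ = rₐ/rₚ
vₚ/vₐ = (2.12 × 10^10) / (6.726 × 10^9) = 3.15195

Final answer: vₚ/vₐ = 3.152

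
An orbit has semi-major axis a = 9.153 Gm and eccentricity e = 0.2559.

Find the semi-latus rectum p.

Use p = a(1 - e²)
a = 9.153 Gm = 9.153 × 10^9 m
e = 0.2559,  e² = 0.0654848,  1 − e² = 0.934515
p = a(1 − e²) = 9.153 × 10^9 m × 0.934515 = 8.55362 × 10^9 m ≈ 8.554 Gm

Final answer: p = 8.554 Gm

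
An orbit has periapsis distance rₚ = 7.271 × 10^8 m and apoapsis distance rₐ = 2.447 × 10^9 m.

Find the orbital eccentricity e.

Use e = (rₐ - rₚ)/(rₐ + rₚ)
rₚ = 7.271 × 10^8 m
rₐ = 2.447 × 10^9 m
rₐ − rₚ = 1.7199 × 10^9 m
rₐ + rₚ = 3.1741 × 10^9 m
e = (rₐ − rₚ)/(rₐ + rₚ) = 0.541854

Final answer: e = 0.5419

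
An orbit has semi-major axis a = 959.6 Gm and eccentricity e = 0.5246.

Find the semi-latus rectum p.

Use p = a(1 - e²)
a = 959.6 Gm = 9.596 × 10^11 m
e = 0.5246,  e² = 0.275205,  1 − e² = 0.724795
p = a(1 − e²) = 9.596 × 10^11 m × 0.724795 = 6.95513 × 10^11 m ≈ 695.5 Gm

Final answer: p = 695.5 Gm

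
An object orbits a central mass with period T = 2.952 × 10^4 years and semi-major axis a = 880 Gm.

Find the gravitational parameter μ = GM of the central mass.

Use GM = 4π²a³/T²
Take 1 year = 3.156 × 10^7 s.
T = 2.952 × 10^4 years = 9.31651 × 10^11 s
a = 880 Gm = 8.8 × 10^11 m
a³ = 6.81472 × 10^35 m³
T² = 8.67974 × 10^23 s²
GM = 4π² × (6.81472 × 10^35) / (8.67974 × 10^23) = 3.09957 × 10^13 m³/s²
GM ≈ 3.1 × 10^13 m³/s²

Final answer: GM = 3.1 × 10^13 m³/s²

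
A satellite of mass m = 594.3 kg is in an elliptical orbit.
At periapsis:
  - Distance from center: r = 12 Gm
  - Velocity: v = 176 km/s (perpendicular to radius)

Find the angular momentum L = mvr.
r = 12 Gm = 1.2 × 10^10 m
v = 176 km/s = 176000 m/s
vr = 176000 × 1.2 × 10^10 = 2.112 × 10^15 m²/s
L = m × vr = 594.3 × 2.112 × 10^15 = 1.25516 × 10^18 kg·m²/s ≈ 1.255 × 10^18 kg·m²/s

Final answer: L = 1.255 × 10^18 kg·m²/s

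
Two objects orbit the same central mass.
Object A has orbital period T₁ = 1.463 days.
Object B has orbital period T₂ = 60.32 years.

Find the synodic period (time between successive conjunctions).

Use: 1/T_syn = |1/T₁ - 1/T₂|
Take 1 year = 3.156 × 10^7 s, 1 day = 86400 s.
T₁ = 1.463 days = 126403 s
T₂ = 60.32 years = 1.9037 × 10^9 s
1/T₁ = 7.91119 × 10^-6 s⁻¹
1/T₂ = 5.25293 × 10^-10 s⁻¹
|1/T₁ − 1/T₂| = 7.91067 × 10^-6 s⁻¹
T_syn = 1 / |1/T₁ − 1/T₂| = 126412 s ≈ 1.463 days

Final answer: T_syn = 1.463 days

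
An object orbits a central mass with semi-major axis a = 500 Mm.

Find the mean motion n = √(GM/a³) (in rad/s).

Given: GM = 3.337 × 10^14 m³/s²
a = 500 Mm = 5 × 10^8 m
GM = 3.337 × 10^14 m³/s²
a³ = 1.25 × 10^26 m³
GM/a³ = (3.337 × 10^14) / (1.25 × 10^26) = 2.6696 × 10^-12 s⁻²
n = √(GM/a³) = 1.63389 × 10^-6 rad/s ≈ 1.634 × 10^-6 rad/s

Final answer: n = 1.634 × 10^-6 rad/s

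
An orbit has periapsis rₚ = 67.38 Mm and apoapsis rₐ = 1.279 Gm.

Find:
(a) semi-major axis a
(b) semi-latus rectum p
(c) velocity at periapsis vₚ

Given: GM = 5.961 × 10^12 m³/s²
rₚ = 67.38 Mm = 6.738 × 10^7 m
rₐ = 1.279 Gm = 1.279 × 10^9 m
GM = 5.961 × 10^12 m³/s²
a = (rₚ + rₐ)/2 = 6.7319 × 10^8 m
e = (rₐ − rₚ)/(rₐ + rₚ) = (1.21162 × 10^9) / (1.34638 × 10^9) = 0.899909
(a) a = 6.7319 × 10^8 m ≈ 673.2 Mm
(b) 1 − e² = 0.190163;  p = a(1 − e²) = 6.7319 × 10^8 × 0.190163 = 1.28016 × 10^8 m ≈ 128 Mm
(c) vₚ² = GM (2/rₚ − 1/a) = 5.961 × 10^12 × (2.96824 × 10^-8 − 1.48546 × 10^-9) = 168082 m²/s²;  vₚ = 409.978 m/s ≈ 410 m/s

Final answer:
(a) semi-major axis a = 673.2 Mm
(b) semi-latus rectum p = 128 Mm
(c) velocity at periapsis vₚ = 410 m/s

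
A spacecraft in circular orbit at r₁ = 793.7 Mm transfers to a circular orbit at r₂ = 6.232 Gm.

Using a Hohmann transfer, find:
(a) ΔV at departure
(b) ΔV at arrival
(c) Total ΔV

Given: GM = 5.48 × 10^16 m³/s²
r₁ = 793.7 Mm = 7.937 × 10^8 m
r₂ = 6.232 Gm = 6.232 × 10^9 m
GM = 5.48 × 10^16 m³/s²
Transfer ellipse: a_t = (r₁ + r₂)/2 = 3.51285 × 10^9 m
Circular speed at r₁: v₁ = √(GM/r₁) = 8309.26 m/s
Transfer speed at r₁ (periapsis): v₁ₜ = √(GM(2/r₁ − 1/a_t)) = 11067.4 m/s
(a) ΔV₁ = v₁ₜ − v₁ = 2758.16 m/s ≈ 2.758 km/s
Circular speed at r₂: v₂ = √(GM/r₂) = 2965.35 m/s
Transfer speed at r₂ (apoapsis): v₂ₜ = √(GM(2/r₂ − 1/a_t)) = 1409.53 m/s
(b) ΔV₂ = v₂ − v₂ₜ = 1555.82 m/s ≈ 1.556 km/s
(c) ΔV_total = ΔV₁ + ΔV₂ = 4313.98 m/s ≈ 4.314 km/s

Final answer:
(a) ΔV₁ = 2.758 km/s
(b) ΔV₂ = 1.556 km/s
(c) ΔV_total = 4.314 km/s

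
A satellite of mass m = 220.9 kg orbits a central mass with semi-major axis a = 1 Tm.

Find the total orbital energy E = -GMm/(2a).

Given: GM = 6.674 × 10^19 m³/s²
a = 1 Tm = 1 × 10^12 m
GM = 6.674 × 10^19 m³/s²
2a = 2 × 10^12 m
GMm = 6.674 × 10^19 × 220.9 = 1.47429 × 10^22 m³·kg/s²
E = −GMm/(2a) = -7.37143 × 10^9 J ≈ -7.371 GJ

Final answer: -7.371 GJ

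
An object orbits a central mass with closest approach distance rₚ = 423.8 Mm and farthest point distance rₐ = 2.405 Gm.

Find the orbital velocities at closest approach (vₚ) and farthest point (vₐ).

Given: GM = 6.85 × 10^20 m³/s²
rₚ = 423.8 Mm = 4.238 × 10^8 m
rₐ = 2.405 Gm = 2.405 × 10^9 m
GM = 6.85 × 10^20 m³/s²
a = (rₚ + rₐ)/2 = 1.4144 × 10^9 m
Vis-viva: v² = GM (2/r − 1/a)
vₚ² = 6.85 × 10^20 × (4.71921 × 10^-9 − 7.07014 × 10^-10) = 2.74835 × 10^12 m²/s²
vₚ = 1.65782 × 10^6 m/s ≈ 1658 km/s
vₐ² = 6.85 × 10^20 × (8.31601 × 10^-10 − 7.07014 × 10^-10) = 8.53423 × 10^10 m²/s²
vₐ = 292134 m/s ≈ 292.1 km/s

Final answer: vₚ = 1658 km/s, vₐ = 292.1 km/s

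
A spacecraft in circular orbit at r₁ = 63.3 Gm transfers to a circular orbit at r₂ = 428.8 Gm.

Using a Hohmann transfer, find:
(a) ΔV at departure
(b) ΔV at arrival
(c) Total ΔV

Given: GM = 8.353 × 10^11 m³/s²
r₁ = 63.3 Gm = 6.33 × 10^10 m
r₂ = 428.8 Gm = 4.288 × 10^11 m
GM = 8.353 × 10^11 m³/s²
Transfer ellipse: a_t = (r₁ + r₂)/2 = 2.4605 × 10^11 m
Circular speed at r₁: v₁ = √(GM/r₁) = 3.63262 m/s
Transfer speed at r₁ (periapsis): v₁ₜ = √(GM(2/r₁ − 1/a_t)) = 4.79551 m/s
(a) ΔV₁ = v₁ₜ − v₁ = 1.1629 m/s ≈ 1.163 m/s
Circular speed at r₂: v₂ = √(GM/r₂) = 1.39571 m/s
Transfer speed at r₂ (apoapsis): v₂ₜ = √(GM(2/r₂ − 1/a_t)) = 0.70792 m/s
(b) ΔV₂ = v₂ − v₂ₜ = 0.687786 m/s ≈ 0.6878 m/s
(c) ΔV_total = ΔV₁ + ΔV₂ = 1.85068 m/s ≈ 1.851 m/s

Final answer:
(a) ΔV₁ = 1.163 m/s
(b) ΔV₂ = 0.6878 m/s
(c) ΔV_total = 1.851 m/s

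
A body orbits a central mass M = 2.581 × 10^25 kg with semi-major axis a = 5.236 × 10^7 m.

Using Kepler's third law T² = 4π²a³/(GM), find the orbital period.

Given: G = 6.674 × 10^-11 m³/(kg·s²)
M = 2.581 × 10^25 kg
GM = G × M = 6.674 × 10^-11 × 2.581 × 10^25 = 1.72256 × 10^15 m³/s²
a = 5.236 × 10^7 m
a³ = 1.43549 × 10^23 m³
T = 2π √(a³/GM) = 2π √((1.43549 × 10^23) / (1.72256 × 10^15)) = 2π × 9128.77 s
T = 57357.8 s ≈ 15.93 hours

Final answer: 15.93 hours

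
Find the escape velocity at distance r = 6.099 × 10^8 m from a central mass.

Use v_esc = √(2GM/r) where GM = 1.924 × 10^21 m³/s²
r = 6.099 × 10^8 m
GM = 1.924 × 10^21 m³/s²
2GM/r = 2 × (1.924 × 10^21) / (6.099 × 10^8) = 6.30923 × 10^12 m²/s²
v_esc = √(2GM/r) = 2.51182 × 10^6 m/s ≈ 2512 km/s

Final answer: 2512 km/s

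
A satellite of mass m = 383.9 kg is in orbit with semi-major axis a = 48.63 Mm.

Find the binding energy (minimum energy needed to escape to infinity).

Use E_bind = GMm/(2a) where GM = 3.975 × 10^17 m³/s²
a = 48.63 Mm = 4.863 × 10^7 m
GM = 3.975 × 10^17 m³/s²
m = 383.9 kg
GMm = 3.975 × 10^17 × 383.9 = 1.526 × 10^20 m³·kg/s²
2a = 9.726 × 10^7 m
E_bind = GMm/(2a) = 1.56899 × 10^12 J ≈ 1.569 TJ

Final answer: 1.569 TJ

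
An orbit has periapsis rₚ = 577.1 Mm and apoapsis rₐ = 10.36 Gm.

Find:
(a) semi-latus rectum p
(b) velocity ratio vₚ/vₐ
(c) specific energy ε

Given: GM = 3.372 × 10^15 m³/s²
rₚ = 577.1 Mm = 5.771 × 10^8 m
rₐ = 10.36 Gm = 1.036 × 10^10 m
GM = 3.372 × 10^15 m³/s²
a = (rₚ + rₐ)/2 = 5.46855 × 10^9 m
e = (rₐ − rₚ)/(rₐ + rₚ) = (9.7829 × 10^9) / (1.09371 × 10^10) = 0.894469
(a) 1 − e² = 0.199925;  p = a(1 − e²) = 5.46855 × 10^9 × 0.199925 = 1.0933 × 10^9 m ≈ 1.093 Gm
(b) vₚ/vₐ = rₐ/rₚ (angular momentum) = (1.036 × 10^10) / (5.771 × 10^8) = 17.9518 ≈ 17.95
(c) 2a = 1.09371 × 10^10 m;  ε = −GM/(2a) = -308308 J/kg ≈ -308.3 kJ/kg

Final answer:
(a) semi-latus rectum p = 1.093 Gm
(b) velocity ratio vₚ/vₐ = 17.95
(c) specific energy ε = -308.3 kJ/kg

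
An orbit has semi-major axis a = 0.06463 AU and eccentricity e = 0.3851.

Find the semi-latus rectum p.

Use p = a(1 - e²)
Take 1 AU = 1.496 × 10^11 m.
a = 0.06463 AU = 9.66865 × 10^9 m
e = 0.3851,  e² = 0.148302,  1 − e² = 0.851698
p = a(1 − e²) = 9.66865 × 10^9 m × 0.851698 = 8.23477 × 10^9 m ≈ 0.05505 AU

Final answer: p = 0.05505 AU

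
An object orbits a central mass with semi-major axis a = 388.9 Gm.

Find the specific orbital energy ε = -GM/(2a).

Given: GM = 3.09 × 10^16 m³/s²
a = 388.9 Gm = 3.889 × 10^11 m
GM = 3.09 × 10^16 m³/s²
2a = 7.778 × 10^11 m
ε = −GM/(2a) = -39727.4 J/kg ≈ -39.73 kJ/kg

Final answer: -39.73 kJ/kg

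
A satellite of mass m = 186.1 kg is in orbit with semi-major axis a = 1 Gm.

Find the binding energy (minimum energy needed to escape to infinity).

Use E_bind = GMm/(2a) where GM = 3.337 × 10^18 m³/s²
a = 1 Gm = 1 × 10^9 m
GM = 3.337 × 10^18 m³/s²
m = 186.1 kg
GMm = 3.337 × 10^18 × 186.1 = 6.21016 × 10^20 m³·kg/s²
2a = 2 × 10^9 m
E_bind = GMm/(2a) = 3.10508 × 10^11 J ≈ 310.5 GJ

Final answer: 310.5 GJ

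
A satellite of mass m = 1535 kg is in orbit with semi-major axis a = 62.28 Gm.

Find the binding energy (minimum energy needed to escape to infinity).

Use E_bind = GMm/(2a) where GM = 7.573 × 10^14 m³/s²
a = 62.28 Gm = 6.228 × 10^10 m
GM = 7.573 × 10^14 m³/s²
m = 1535 kg
GMm = 7.573 × 10^14 × 1535 = 1.16246 × 10^18 m³·kg/s²
2a = 1.2456 × 10^11 m
E_bind = GMm/(2a) = 9.33249 × 10^6 J ≈ 9.332 MJ

Final answer: 9.332 MJ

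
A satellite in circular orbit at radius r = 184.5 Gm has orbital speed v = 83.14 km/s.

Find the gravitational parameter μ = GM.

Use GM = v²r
r = 184.5 Gm = 1.845 × 10^11 m
v = 83.14 km/s = 83140 m/s
v² = 6.91226 × 10^9 m²/s²
GM = v²r = 6.91226 × 10^9 × 1.845 × 10^11 = 1.27531 × 10^21 m³/s²
GM ≈ 1.275 × 10^21 m³/s²

Final answer: GM = 1.275 × 10^21 m³/s²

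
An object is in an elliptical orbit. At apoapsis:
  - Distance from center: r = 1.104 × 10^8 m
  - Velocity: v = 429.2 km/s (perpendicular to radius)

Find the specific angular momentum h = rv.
r = 1.104 × 10^8 m
v = 429.2 km/s = 429200 m/s
h = rv = 1.104 × 10^8 × 429200 = 4.73837 × 10^13 m²/s ≈ 4.738 × 10^13 m²/s

Final answer: h = 4.738 × 10^13 m²/s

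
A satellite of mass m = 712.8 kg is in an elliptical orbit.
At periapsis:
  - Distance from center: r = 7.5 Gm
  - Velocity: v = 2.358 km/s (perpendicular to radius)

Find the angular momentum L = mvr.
r = 7.5 Gm = 7.5 × 10^9 m
v = 2.358 km/s = 2358 m/s
vr = 2358 × 7.5 × 10^9 = 1.7685 × 10^13 m²/s
L = m × vr = 712.8 × 1.7685 × 10^13 = 1.26059 × 10^16 kg·m²/s ≈ 1.261 × 10^16 kg·m²/s

Final answer: L = 1.261 × 10^16 kg·m²/s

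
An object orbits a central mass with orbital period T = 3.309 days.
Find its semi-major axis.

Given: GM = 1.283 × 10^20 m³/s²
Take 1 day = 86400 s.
T = 3.309 days = 285898 s
GM = 1.283 × 10^20 m³/s²
Kepler's third law: a³ = GM T² / (4π²)
T² = 8.17374 × 10^10 s²
a³ = (1.283 × 10^20) × (8.17374 × 10^10) / (4π²) = 2.65637 × 10^29 m³
a = (a³)^(1/3) = 6.4283 × 10^9 m ≈ 6.428 Gm

Final answer: 6.428 Gm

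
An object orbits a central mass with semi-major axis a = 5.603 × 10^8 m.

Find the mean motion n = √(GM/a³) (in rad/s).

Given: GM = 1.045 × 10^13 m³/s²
a = 5.603 × 10^8 m
GM = 1.045 × 10^13 m³/s²
a³ = 1.75898 × 10^26 m³
GM/a³ = (1.045 × 10^13) / (1.75898 × 10^26) = 5.94093 × 10^-14 s⁻²
n = √(GM/a³) = 2.4374 × 10^-7 rad/s ≈ 2.437 × 10^-7 rad/s

Final answer: n = 2.437 × 10^-7 rad/s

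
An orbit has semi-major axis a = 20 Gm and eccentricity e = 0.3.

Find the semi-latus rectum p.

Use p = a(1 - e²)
a = 20 Gm = 2 × 10^10 m
e = 0.3,  e² = 0.09,  1 − e² = 0.91
p = a(1 − e²) = 2 × 10^10 m × 0.91 = 1.82 × 10^10 m ≈ 18.2 Gm

Final answer: p = 18.2 Gm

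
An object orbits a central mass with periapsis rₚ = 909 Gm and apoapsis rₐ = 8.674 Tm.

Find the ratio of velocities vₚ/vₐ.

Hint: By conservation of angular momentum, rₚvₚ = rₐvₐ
rₚ = 909 Gm = 9.09 × 10^11 m
rₐ = 8.674 Tm = 8.674 × 10^12 m
rₚvₚ = rₐvₐ  ⇒  vₚ/vₐ = rₐ/rₚ
vₚ/vₐ = (8.674 × 10^12) / (9.09 × 10^11) = 9.54235

Final answer: vₚ/vₐ = 9.542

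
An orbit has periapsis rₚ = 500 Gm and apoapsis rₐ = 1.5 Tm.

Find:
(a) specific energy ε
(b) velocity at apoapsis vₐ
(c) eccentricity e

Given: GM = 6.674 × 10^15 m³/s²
rₚ = 500 Gm = 5 × 10^11 m
rₐ = 1.5 Tm = 1.5 × 10^12 m
GM = 6.674 × 10^15 m³/s²
a = (rₚ + rₐ)/2 = 1 × 10^12 m
e = (rₐ − rₚ)/(rₐ + rₚ) = (1 × 10^12) / (2 × 10^12) = 0.5
(a) 2a = 2 × 10^12 m;  ε = −GM/(2a) = -3337 J/kg ≈ -3.337 kJ/kg
(b) vₐ² = GM (2/rₐ − 1/a) = 6.674 × 10^15 × (1.33333 × 10^-12 − 1 × 10^-12) = 2224.67 m²/s²;  vₐ = 47.1664 m/s ≈ 47.17 m/s
(c) e = 0.5 ≈ 0.5

Final answer:
(a) specific energy ε = -3.337 kJ/kg
(b) velocity at apoapsis vₐ = 47.17 m/s
(c) eccentricity e = 0.5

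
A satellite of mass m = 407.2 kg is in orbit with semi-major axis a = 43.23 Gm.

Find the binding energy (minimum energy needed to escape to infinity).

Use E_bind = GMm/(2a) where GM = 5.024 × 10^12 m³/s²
a = 43.23 Gm = 4.323 × 10^10 m
GM = 5.024 × 10^12 m³/s²
m = 407.2 kg
GMm = 5.024 × 10^12 × 407.2 = 2.04577 × 10^15 m³·kg/s²
2a = 8.646 × 10^10 m
E_bind = GMm/(2a) = 23661.5 J ≈ 23.66 kJ

Final answer: 23.66 kJ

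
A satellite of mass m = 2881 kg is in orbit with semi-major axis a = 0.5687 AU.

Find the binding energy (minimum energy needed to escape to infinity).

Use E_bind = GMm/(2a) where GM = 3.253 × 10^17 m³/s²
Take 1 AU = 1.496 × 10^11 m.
a = 0.5687 AU = 8.50775 × 10^10 m
GM = 3.253 × 10^17 m³/s²
m = 2881 kg
GMm = 3.253 × 10^17 × 2881 = 9.37189 × 10^20 m³·kg/s²
2a = 1.70155 × 10^11 m
E_bind = GMm/(2a) = 5.50786 × 10^9 J ≈ 5.508 GJ

Final answer: 5.508 GJ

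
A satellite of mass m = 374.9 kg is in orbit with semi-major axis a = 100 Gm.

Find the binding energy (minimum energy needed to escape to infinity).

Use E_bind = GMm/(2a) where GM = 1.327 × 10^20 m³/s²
a = 100 Gm = 1 × 10^11 m
GM = 1.327 × 10^20 m³/s²
m = 374.9 kg
GMm = 1.327 × 10^20 × 374.9 = 4.97492 × 10^22 m³·kg/s²
2a = 2 × 10^11 m
E_bind = GMm/(2a) = 2.48746 × 10^11 J ≈ 248.7 GJ

Final answer: 248.7 GJ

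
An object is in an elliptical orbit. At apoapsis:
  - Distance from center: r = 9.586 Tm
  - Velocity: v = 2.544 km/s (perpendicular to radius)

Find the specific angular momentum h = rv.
r = 9.586 Tm = 9.586 × 10^12 m
v = 2.544 km/s = 2544 m/s
h = rv = 9.586 × 10^12 × 2544 = 2.43868 × 10^16 m²/s ≈ 2.439 × 10^16 m²/s

Final answer: h = 2.439 × 10^16 m²/s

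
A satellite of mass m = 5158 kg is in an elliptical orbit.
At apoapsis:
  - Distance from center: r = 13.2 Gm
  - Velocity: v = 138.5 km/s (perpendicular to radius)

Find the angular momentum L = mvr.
r = 13.2 Gm = 1.32 × 10^10 m
v = 138.5 km/s = 138500 m/s
vr = 138500 × 1.32 × 10^10 = 1.8282 × 10^15 m²/s
L = m × vr = 5158 × 1.8282 × 10^15 = 9.42986 × 10^18 kg·m²/s ≈ 9.43 × 10^18 kg·m²/s

Final answer: L = 9.43 × 10^18 kg·m²/s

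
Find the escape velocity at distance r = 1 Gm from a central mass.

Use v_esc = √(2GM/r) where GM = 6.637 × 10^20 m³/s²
r = 1 Gm = 1 × 10^9 m
GM = 6.637 × 10^20 m³/s²
2GM/r = 2 × (6.637 × 10^20) / (1 × 10^9) = 1.3274 × 10^12 m²/s²
v_esc = √(2GM/r) = 1.15213 × 10^6 m/s ≈ 1152 km/s

Final answer: 1152 km/s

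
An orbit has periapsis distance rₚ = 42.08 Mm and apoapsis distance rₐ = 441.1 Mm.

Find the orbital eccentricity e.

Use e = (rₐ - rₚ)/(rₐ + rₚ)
rₚ = 42.08 Mm = 4.208 × 10^7 m
rₐ = 441.1 Mm = 4.411 × 10^8 m
rₐ − rₚ = 3.9902 × 10^8 m
rₐ + rₚ = 4.8318 × 10^8 m
e = (rₐ − rₚ)/(rₐ + rₚ) = 0.825821

Final answer: e = 0.8258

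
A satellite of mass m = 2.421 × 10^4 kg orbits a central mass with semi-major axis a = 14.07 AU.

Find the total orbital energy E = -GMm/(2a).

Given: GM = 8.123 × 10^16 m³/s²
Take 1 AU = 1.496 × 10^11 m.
a = 14.07 AU = 2.10487 × 10^12 m
GM = 8.123 × 10^16 m³/s²
2a = 4.20974 × 10^12 m
GMm = 8.123 × 10^16 × 24210 = 1.96658 × 10^21 m³·kg/s²
E = −GMm/(2a) = -4.67149 × 10^8 J ≈ -467.1 MJ

Final answer: -467.1 MJ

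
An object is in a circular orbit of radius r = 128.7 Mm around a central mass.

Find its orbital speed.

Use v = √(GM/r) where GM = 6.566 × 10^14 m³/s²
r = 128.7 Mm = 1.287 × 10^8 m
GM = 6.566 × 10^14 m³/s²
GM/r = (6.566 × 10^14) / (1.287 × 10^8) = 5.10179 × 10^6 m²/s²
v = √(GM/r) = 2258.71 m/s ≈ 2.259 km/s

Final answer: 2.259 km/s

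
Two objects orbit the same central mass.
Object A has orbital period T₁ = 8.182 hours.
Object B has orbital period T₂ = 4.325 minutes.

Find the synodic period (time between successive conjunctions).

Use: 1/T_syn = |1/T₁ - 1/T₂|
T₁ = 8.182 hours = 29455.2 s
T₂ = 4.325 minutes = 259.5 s
1/T₁ = 3.39499 × 10^-5 s⁻¹
1/T₂ = 0.00385356 s⁻¹
|1/T₁ − 1/T₂| = 0.00381961 s⁻¹
T_syn = 1 / |1/T₁ − 1/T₂| = 261.807 s ≈ 4.363 minutes

Final answer: T_syn = 4.363 minutes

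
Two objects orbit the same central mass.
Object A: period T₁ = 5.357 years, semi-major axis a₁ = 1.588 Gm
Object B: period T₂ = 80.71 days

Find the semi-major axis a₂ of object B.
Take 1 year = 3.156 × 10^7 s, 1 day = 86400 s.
T₁ = 5.357 years = 1.69067 × 10^8 s
T₂ = 80.71 days = 6.97334 × 10^6 s
a₁ = 1.588 Gm = 1.588 × 10^9 m
Kepler's third law: (T₂/T₁)² = (a₂/a₁)³  ⇒  a₂ = a₁ (T₂/T₁)^(2/3)
T₂/T₁ = 0.0412461
(T₂/T₁)^(2/3) = 0.119377
a₂ = 1.588 × 10^9 m × 0.119377 = 1.89571 × 10^8 m ≈ 189.6 Mm

Final answer: a₂ = 189.6 Mm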